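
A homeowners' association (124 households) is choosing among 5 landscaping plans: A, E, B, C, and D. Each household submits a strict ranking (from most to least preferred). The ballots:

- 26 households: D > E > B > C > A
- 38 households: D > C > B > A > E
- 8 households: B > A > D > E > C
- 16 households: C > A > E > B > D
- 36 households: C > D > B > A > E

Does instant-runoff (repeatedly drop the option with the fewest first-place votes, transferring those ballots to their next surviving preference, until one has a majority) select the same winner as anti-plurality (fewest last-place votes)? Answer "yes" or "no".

no

Instant-runoff — R1 A 0, E 0, B 8, C 52, D 64 (D winner). Winner: D.
Anti-plurality — last-place votes: A 26, E 74, B 0, C 8, D 16. Winner: B.
The two methods disagree.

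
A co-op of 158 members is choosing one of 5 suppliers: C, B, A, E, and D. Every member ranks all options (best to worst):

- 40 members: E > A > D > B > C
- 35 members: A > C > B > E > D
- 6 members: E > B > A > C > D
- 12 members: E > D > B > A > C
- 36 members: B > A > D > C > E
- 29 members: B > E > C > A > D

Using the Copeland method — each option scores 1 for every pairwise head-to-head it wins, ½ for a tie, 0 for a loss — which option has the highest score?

B

C: loses to B, A, E, and D → score 0.
B: beats C, A, E, and D → score 4.
A: beats C and D; loses to B and E → score 2.
E: beats C, A, and D; loses to B → score 3.
D: beats C; loses to B, A, and E → score 1.
B has the best pairwise record.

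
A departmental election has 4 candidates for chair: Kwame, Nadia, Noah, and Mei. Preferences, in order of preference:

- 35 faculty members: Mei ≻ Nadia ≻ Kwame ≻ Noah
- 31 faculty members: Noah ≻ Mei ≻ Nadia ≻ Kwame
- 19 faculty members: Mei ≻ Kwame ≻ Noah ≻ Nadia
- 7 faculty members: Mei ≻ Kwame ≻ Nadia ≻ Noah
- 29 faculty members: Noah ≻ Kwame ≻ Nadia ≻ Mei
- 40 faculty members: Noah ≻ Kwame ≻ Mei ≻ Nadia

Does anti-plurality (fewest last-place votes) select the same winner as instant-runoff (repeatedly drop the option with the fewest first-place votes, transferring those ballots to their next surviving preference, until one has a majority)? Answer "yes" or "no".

no

Anti-plurality — last-place votes: Kwame 31, Nadia 59, Noah 42, Mei 29. Winner: Mei.
Instant-runoff — R1 Kwame 0, Nadia 0, Noah 100, Mei 61 (Noah winner). Winner: Noah.
The two methods disagree.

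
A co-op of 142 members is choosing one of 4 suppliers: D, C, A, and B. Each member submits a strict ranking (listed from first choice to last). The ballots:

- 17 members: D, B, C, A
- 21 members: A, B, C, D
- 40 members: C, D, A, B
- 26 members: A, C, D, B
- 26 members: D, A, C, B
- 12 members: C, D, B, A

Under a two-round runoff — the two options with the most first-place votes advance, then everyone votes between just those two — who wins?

Round 1 first-place votes: D 43, C 52, A 47, B 0.
C and A advance.
Runoff: C is preferred to A by 69 voters; A by 73.
A wins the runoff.

A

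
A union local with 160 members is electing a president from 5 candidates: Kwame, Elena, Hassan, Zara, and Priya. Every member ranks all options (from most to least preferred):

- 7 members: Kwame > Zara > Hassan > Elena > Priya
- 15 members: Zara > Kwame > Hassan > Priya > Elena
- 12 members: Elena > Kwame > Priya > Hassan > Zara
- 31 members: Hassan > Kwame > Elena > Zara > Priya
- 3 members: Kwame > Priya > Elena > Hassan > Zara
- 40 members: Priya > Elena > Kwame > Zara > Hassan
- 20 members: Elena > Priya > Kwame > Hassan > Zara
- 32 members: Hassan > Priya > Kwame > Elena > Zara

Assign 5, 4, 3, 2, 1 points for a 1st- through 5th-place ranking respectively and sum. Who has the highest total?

Kwame: 7·5 + 15·4 + 12·4 + 31·4 + 3·5 + 40·3 + 20·3 + 32·3 = 558
Elena: 7·2 + 15·1 + 12·5 + 31·3 + 3·3 + 40·4 + 20·5 + 32·2 = 515
Hassan: 7·3 + 15·3 + 12·2 + 31·5 + 3·2 + 40·1 + 20·2 + 32·5 = 491
Zara: 7·4 + 15·5 + 12·1 + 31·2 + 3·1 + 40·2 + 20·1 + 32·1 = 312
Priya: 7·1 + 15·2 + 12·3 + 31·1 + 3·4 + 40·5 + 20·4 + 32·4 = 524
Kwame has the highest Borda score (558).

Kwame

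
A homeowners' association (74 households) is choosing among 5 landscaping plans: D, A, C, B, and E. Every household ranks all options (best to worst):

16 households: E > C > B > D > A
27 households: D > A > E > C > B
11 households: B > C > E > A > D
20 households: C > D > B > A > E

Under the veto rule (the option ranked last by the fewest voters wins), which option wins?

Last-place votes: D 11, A 16, C 0, B 27, E 20.
C is ranked last by the fewest voters, so C wins.

C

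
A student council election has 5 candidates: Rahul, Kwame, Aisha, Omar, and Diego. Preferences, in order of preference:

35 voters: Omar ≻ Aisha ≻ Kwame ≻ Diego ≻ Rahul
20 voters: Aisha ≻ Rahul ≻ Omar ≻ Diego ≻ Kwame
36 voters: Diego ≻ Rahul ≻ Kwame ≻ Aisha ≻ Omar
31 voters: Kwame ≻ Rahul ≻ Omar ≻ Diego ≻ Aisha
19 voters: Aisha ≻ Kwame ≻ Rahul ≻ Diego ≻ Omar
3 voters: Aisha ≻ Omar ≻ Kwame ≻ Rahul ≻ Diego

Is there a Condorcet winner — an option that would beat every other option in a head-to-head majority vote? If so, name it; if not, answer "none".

Aisha vs Rahul: 77–67 for Aisha.
Aisha vs Kwame: 77–67 for Aisha.
Aisha vs Omar: 78–66 for Aisha.
Aisha vs Diego: 77–67 for Aisha.
Aisha beats every other option head-to-head.

Aisha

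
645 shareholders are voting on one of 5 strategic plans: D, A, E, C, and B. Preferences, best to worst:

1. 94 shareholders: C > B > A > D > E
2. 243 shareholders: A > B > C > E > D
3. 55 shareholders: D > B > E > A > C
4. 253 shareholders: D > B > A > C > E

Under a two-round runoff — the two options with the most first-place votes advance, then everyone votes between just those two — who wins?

Round 1 first-place votes: D 308, A 243, E 0, C 94, B 0.
D and A advance.
Runoff: D is preferred to A by 308 voters; A by 337.
A wins the runoff.

A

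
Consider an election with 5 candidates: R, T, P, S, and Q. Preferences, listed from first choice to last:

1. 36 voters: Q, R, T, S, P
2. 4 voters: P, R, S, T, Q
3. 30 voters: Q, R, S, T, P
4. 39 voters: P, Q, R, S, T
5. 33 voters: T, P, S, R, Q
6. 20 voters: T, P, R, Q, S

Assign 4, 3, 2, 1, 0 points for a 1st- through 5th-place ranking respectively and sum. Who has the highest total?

R: 36·3 + 4·3 + 30·3 + 39·2 + 33·1 + 20·2 = 361
T: 36·2 + 4·1 + 30·1 + 39·0 + 33·4 + 20·4 = 318
P: 36·0 + 4·4 + 30·0 + 39·4 + 33·3 + 20·3 = 331
S: 36·1 + 4·2 + 30·2 + 39·1 + 33·2 + 20·0 = 209
Q: 36·4 + 4·0 + 30·4 + 39·3 + 33·0 + 20·1 = 401
Q has the highest Borda score (401).

Q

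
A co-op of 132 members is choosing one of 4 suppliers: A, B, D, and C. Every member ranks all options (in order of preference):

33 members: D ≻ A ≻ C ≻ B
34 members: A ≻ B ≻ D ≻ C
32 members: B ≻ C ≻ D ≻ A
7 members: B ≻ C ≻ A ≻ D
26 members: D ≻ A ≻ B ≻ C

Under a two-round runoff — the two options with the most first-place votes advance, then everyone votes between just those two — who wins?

Round 1 first-place votes: A 34, B 39, D 59, C 0.
D and B advance.
Runoff: D is preferred to B by 59 voters; B by 73.
B wins the runoff.

B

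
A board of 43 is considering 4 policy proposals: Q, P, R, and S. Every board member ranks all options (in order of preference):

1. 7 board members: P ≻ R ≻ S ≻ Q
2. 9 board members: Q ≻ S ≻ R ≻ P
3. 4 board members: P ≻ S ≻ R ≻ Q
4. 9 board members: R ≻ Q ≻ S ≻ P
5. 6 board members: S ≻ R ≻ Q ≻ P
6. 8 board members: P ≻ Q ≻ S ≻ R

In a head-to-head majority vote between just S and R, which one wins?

S

Voters preferring S to R: 27; preferring R to S: 16.
S wins the head-to-head.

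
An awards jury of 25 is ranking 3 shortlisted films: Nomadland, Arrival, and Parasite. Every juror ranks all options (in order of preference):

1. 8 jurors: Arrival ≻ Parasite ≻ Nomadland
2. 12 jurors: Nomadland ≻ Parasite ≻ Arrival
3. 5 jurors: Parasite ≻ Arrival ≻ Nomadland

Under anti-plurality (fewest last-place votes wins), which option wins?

Parasite

Last-place votes: Nomadland 13, Arrival 12, Parasite 0.
Parasite is ranked last by the fewest voters, so Parasite wins.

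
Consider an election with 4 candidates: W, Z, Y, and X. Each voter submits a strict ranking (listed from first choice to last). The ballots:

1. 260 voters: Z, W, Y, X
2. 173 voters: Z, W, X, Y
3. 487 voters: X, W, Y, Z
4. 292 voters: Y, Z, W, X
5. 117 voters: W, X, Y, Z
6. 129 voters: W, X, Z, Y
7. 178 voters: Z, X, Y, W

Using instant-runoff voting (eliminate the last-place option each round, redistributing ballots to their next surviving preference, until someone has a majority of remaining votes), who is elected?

Round 1: W 246, Z 611, Y 292, X 487. Eliminate W.
Round 2: Z 611, Y 292, X 733. Eliminate Y.
Round 3: Z 903, X 733. Z has a majority.

Z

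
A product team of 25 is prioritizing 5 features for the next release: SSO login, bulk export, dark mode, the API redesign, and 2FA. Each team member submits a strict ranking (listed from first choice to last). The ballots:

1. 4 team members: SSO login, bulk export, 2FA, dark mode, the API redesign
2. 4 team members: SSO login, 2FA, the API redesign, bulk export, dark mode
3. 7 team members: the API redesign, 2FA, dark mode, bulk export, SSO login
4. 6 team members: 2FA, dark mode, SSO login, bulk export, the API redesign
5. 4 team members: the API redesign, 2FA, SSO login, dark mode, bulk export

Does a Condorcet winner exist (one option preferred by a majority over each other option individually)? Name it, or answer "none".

2FA vs SSO login: 17–8 for 2FA.
2FA vs bulk export: 21–4 for 2FA.
2FA vs dark mode: 25–0 for 2FA.
2FA vs the API redesign: 14–11 for 2FA.
2FA beats every other option head-to-head.

2FA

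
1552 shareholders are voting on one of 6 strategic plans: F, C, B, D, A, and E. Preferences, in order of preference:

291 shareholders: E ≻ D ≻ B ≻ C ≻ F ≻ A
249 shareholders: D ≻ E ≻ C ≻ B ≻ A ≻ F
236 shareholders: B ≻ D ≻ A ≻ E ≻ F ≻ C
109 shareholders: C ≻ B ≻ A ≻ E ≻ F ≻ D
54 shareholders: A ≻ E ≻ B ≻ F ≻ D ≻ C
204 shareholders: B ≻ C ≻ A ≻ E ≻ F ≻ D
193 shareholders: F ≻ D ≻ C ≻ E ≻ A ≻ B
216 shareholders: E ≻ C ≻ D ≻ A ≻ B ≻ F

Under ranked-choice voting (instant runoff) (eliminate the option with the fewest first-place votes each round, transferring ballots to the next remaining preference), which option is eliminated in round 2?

C

Round 1: F 193, C 109, B 440, D 249, A 54, E 507. Eliminate A.
Round 2: F 193, C 109, B 440, D 249, E 561. Eliminate C.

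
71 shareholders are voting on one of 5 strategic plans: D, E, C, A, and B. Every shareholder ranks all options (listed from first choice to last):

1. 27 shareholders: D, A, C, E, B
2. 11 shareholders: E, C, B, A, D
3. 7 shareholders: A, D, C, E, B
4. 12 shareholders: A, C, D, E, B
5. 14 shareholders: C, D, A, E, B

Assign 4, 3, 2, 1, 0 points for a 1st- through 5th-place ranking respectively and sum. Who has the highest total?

A

D: 27·4 + 11·0 + 7·3 + 12·2 + 14·3 = 195
E: 27·1 + 11·4 + 7·1 + 12·1 + 14·1 = 104
C: 27·2 + 11·3 + 7·2 + 12·3 + 14·4 = 193
A: 27·3 + 11·1 + 7·4 + 12·4 + 14·2 = 196
B: 27·0 + 11·2 + 7·0 + 12·0 + 14·0 = 22
A has the highest Borda score (196).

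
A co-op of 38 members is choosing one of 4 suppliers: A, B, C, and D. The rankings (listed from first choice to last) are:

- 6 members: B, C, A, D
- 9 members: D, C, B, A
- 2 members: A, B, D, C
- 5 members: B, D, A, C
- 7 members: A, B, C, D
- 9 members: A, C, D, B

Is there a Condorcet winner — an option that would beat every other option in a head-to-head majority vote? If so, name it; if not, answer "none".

B vs A: 20–18 for B.
B vs C: 20–18 for B.
B vs D: 20–18 for B.
B beats every other option head-to-head.

B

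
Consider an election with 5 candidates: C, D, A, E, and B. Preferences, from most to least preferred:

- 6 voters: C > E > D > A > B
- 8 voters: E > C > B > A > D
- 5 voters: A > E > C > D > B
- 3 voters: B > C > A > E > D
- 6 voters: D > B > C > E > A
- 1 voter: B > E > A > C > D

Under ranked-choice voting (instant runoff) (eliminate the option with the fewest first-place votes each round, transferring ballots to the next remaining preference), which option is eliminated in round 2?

A

Round 1: C 6, D 6, A 5, E 8, B 4. Eliminate B.
Round 2: C 9, D 6, A 5, E 9. Eliminate A.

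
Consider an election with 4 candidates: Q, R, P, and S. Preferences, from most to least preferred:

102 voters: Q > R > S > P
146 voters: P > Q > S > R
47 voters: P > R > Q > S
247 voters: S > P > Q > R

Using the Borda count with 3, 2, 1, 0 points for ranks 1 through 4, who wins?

Q: 102·3 + 146·2 + 47·1 + 247·1 = 892
R: 102·2 + 146·0 + 47·2 + 247·0 = 298
P: 102·0 + 146·3 + 47·3 + 247·2 = 1073
S: 102·1 + 146·1 + 47·0 + 247·3 = 989
P has the highest Borda score (1073).

P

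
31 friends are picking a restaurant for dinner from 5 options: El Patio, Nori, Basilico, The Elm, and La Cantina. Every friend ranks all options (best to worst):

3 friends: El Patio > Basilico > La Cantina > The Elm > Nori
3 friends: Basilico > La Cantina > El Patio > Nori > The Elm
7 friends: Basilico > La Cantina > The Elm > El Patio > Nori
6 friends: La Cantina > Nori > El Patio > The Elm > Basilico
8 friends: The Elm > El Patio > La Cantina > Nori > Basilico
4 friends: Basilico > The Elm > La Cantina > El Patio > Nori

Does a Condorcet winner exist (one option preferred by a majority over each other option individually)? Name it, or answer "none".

Checking pairwise contests:
The Elm beats El Patio 19–12.
El Patio beats Nori 25–6.
El Patio beats Basilico 17–14.
Basilico beats The Elm 17–14.
Basilico beats La Cantina 17–14.
Every option loses at least one head-to-head, so there is no Condorcet winner.

none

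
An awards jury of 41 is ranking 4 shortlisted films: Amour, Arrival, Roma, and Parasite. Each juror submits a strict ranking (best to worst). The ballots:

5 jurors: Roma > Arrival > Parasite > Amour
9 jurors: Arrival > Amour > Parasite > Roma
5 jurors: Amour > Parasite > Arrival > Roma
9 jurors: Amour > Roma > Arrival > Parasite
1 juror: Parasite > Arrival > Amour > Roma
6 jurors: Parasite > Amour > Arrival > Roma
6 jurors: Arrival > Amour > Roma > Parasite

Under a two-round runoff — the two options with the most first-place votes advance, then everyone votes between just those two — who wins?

Arrival

Round 1 first-place votes: Amour 14, Arrival 15, Roma 5, Parasite 7.
Arrival and Amour advance.
Runoff: Arrival is preferred to Amour by 21 voters; Amour by 20.
Arrival wins the runoff.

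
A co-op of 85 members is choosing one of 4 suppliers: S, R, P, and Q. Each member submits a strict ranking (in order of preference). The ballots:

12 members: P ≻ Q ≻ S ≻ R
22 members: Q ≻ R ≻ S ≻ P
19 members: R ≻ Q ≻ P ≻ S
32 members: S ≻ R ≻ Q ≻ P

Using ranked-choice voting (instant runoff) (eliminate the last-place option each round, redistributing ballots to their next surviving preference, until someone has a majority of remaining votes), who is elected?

Q

Round 1: S 32, R 19, P 12, Q 22. Eliminate P.
Round 2: S 32, R 19, Q 34. Eliminate R.
Round 3: S 32, Q 53. Q has a majority.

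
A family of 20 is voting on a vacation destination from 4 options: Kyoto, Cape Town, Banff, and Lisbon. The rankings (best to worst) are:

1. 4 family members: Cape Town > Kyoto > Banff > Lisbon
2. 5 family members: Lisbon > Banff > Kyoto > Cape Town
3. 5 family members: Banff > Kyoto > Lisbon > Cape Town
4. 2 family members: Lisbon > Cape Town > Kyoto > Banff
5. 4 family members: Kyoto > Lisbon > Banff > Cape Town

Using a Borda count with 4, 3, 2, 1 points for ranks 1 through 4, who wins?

Kyoto

Kyoto: 4·3 + 5·2 + 5·3 + 2·2 + 4·4 = 57
Cape Town: 4·4 + 5·1 + 5·1 + 2·3 + 4·1 = 36
Banff: 4·2 + 5·3 + 5·4 + 2·1 + 4·2 = 53
Lisbon: 4·1 + 5·4 + 5·2 + 2·4 + 4·3 = 54
Kyoto has the highest Borda score (57).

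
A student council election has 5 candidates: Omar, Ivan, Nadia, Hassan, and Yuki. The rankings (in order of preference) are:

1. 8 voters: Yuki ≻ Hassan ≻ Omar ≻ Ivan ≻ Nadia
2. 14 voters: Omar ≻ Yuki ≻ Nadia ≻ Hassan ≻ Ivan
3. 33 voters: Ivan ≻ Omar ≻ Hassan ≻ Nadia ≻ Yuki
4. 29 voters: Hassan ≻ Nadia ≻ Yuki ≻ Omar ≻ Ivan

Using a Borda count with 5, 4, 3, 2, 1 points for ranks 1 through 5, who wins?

Hassan

Omar: 8·3 + 14·5 + 33·4 + 29·2 = 284
Ivan: 8·2 + 14·1 + 33·5 + 29·1 = 224
Nadia: 8·1 + 14·3 + 33·2 + 29·4 = 232
Hassan: 8·4 + 14·2 + 33·3 + 29·5 = 304
Yuki: 8·5 + 14·4 + 33·1 + 29·3 = 216
Hassan has the highest Borda score (304).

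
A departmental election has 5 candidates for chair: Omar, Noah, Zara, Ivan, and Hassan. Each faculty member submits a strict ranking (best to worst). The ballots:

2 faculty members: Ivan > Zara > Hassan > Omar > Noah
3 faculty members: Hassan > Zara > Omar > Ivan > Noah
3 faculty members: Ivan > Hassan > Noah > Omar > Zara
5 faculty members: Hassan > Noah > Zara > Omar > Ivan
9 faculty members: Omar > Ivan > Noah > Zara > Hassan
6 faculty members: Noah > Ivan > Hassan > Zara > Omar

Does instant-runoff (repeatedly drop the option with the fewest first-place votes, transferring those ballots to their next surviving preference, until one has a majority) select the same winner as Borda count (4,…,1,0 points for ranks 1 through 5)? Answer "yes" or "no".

no

Instant-runoff — R1 Omar 9, Noah 6, Zara 0, Ivan 5, Hassan 8 (Zara out); R2 Omar 9, Noah 6, Ivan 5, Hassan 8 (Ivan out); R3 Omar 9, Noah 6, Hassan 13 (Noah out); R4 Omar 9, Hassan 19 (Hassan winner). Winner: Hassan.
Borda — scores: Omar 52, Noah 63, Zara 40, Ivan 68, Hassan 57. Winner: Ivan.
The two methods disagree.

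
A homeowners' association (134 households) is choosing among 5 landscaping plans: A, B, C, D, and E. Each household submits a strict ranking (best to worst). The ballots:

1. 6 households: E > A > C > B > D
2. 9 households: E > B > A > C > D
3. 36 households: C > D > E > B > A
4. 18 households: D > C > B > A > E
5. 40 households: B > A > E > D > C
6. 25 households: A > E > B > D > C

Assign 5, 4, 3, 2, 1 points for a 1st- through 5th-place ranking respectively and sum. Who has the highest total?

A: 6·4 + 9·3 + 36·1 + 18·2 + 40·4 + 25·5 = 408
B: 6·2 + 9·4 + 36·2 + 18·3 + 40·5 + 25·3 = 449
C: 6·3 + 9·2 + 36·5 + 18·4 + 40·1 + 25·1 = 353
D: 6·1 + 9·1 + 36·4 + 18·5 + 40·2 + 25·2 = 379
E: 6·5 + 9·5 + 36·3 + 18·1 + 40·3 + 25·4 = 421
B has the highest Borda score (449).

B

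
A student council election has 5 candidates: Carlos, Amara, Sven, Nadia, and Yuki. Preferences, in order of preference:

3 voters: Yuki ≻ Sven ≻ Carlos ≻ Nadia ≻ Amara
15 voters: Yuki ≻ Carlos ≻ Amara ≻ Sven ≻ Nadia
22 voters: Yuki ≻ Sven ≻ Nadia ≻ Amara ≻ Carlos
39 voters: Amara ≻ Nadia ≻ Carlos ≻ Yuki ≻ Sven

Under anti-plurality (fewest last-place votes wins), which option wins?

Last-place votes: Carlos 22, Amara 3, Sven 39, Nadia 15, Yuki 0.
Yuki is ranked last by the fewest voters, so Yuki wins.

Yuki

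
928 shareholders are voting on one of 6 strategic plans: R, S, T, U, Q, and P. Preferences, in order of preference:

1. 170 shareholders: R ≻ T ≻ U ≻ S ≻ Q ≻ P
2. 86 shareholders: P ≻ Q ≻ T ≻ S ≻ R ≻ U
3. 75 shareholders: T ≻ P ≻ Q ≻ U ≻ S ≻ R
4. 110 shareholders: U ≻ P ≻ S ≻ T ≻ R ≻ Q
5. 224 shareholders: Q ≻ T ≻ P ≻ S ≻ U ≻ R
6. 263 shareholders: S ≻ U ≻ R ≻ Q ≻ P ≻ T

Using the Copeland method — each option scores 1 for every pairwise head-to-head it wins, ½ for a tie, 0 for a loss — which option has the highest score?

T

R: beats Q; loses to S, T, U, and P → score 1.
S: beats R, U, and Q; loses to T and P → score 3.
T: beats R, S, U, and P; loses to Q → score 4.
U: beats R, Q, and P; loses to S and T → score 3.
Q: beats T and P; loses to R, S, and U → score 2.
P: beats R and S; loses to T, U, and Q → score 2.
T has the best pairwise record.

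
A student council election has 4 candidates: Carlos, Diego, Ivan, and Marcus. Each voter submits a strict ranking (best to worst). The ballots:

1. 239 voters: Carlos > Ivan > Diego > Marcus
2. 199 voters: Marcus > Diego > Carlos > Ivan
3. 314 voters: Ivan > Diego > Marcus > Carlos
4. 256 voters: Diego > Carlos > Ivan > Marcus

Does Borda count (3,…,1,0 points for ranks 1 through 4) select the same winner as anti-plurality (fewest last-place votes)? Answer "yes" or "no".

yes

Borda — scores: Carlos 1428, Diego 2033, Ivan 1676, Marcus 911. Winner: Diego.
Anti-plurality — last-place votes: Carlos 314, Diego 0, Ivan 199, Marcus 495. Winner: Diego.
The two methods agree.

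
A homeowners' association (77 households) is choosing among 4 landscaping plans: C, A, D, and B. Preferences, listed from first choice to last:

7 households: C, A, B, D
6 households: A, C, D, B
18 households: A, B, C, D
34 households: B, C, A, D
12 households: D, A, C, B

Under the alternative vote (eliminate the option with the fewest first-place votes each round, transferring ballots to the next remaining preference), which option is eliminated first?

C

Round 1: C 7, A 24, D 12, B 34. Eliminate C.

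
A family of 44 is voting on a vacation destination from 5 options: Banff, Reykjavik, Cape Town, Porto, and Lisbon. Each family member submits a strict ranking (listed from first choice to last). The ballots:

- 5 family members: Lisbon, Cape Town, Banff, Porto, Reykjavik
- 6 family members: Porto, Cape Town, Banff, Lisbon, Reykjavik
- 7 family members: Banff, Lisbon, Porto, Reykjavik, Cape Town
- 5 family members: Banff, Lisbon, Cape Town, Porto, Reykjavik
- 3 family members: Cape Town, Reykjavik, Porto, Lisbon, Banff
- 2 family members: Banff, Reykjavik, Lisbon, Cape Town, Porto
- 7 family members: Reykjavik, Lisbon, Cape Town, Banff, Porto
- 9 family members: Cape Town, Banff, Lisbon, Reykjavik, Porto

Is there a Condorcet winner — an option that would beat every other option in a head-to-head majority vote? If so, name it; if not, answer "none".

Checking pairwise contests:
Cape Town beats Banff 30–14.
Banff beats Reykjavik 34–10.
Lisbon beats Cape Town 26–18.
Banff beats Porto 35–9.
Banff beats Lisbon 29–15.
Every option loses at least one head-to-head, so there is no Condorcet winner.

none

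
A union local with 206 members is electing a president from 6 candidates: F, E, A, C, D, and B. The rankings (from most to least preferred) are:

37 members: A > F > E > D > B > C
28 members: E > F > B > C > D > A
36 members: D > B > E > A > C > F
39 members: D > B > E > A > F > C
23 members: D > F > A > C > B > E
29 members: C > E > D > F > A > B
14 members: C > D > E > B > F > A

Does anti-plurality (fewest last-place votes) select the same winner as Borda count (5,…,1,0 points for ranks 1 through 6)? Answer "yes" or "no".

Anti-plurality — last-place votes: F 36, E 23, A 42, C 76, D 0, B 29. Winner: D.
Borda — scores: F 463, E 634, A 433, C 353, D 735, B 472. Winner: D.
The two methods agree.

yes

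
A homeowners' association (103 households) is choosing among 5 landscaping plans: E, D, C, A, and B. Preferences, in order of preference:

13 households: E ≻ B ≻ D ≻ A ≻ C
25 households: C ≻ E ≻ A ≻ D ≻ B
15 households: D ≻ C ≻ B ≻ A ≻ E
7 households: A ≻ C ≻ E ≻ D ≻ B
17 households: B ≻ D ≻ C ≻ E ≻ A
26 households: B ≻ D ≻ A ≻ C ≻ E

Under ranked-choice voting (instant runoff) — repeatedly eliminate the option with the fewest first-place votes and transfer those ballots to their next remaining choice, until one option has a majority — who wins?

Round 1: E 13, D 15, C 25, A 7, B 43. Eliminate A.
Round 2: E 13, D 15, C 32, B 43. Eliminate E.
Round 3: D 15, C 32, B 56. B has a majority.

B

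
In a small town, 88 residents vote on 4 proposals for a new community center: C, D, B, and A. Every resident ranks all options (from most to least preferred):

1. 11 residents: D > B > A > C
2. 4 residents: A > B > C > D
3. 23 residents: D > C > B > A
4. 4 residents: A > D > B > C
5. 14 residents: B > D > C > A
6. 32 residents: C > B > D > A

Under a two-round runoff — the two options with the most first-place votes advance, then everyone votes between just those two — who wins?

Round 1 first-place votes: C 32, D 34, B 14, A 8.
D and C advance.
Runoff: D is preferred to C by 52 voters; C by 36.
D wins the runoff.

D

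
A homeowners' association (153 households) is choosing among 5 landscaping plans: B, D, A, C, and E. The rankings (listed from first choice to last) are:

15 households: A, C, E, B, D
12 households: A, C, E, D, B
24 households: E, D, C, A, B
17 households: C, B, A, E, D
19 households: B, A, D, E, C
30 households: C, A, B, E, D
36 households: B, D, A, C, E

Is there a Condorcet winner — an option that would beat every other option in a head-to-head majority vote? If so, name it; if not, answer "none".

A vs B: 81–72 for A.
A vs D: 93–60 for A.
A vs C: 82–71 for A.
A vs E: 129–24 for A.
A beats every other option head-to-head.

A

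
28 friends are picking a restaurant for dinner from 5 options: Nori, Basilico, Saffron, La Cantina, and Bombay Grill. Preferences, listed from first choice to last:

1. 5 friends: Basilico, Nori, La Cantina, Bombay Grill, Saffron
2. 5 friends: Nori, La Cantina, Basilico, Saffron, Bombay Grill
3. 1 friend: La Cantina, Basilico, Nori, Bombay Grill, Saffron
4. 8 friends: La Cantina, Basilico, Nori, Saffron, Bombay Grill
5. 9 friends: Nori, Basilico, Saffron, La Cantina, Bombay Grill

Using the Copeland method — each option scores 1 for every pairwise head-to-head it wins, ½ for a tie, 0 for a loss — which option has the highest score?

Nori: beats Saffron, La Cantina, and Bombay Grill; ties Basilico → score 3.5.
Basilico: beats Saffron and Bombay Grill; ties Nori and La Cantina → score 3.
Saffron: beats Bombay Grill; loses to Nori, Basilico, and La Cantina → score 1.
La Cantina: beats Saffron and Bombay Grill; ties Basilico; loses to Nori → score 2.5.
Bombay Grill: loses to Nori, Basilico, Saffron, and La Cantina → score 0.
Nori has the best pairwise record.

Nori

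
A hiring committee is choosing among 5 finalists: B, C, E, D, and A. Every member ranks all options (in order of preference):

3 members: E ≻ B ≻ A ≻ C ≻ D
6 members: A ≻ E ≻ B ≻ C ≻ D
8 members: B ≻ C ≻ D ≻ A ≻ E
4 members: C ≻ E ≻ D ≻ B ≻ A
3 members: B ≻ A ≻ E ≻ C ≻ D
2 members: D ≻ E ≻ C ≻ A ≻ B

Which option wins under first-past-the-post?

First-place votes: B 11, C 4, E 3, D 2, A 6.
B has the most first-place votes.

B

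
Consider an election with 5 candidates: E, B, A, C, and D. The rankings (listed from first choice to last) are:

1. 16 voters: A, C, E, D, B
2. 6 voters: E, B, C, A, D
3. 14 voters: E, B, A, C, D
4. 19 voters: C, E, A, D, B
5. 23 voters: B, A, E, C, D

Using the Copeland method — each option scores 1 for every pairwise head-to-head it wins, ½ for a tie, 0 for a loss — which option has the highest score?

E

E: beats B, C, and D; ties A → score 3.5.
B: beats A, C, and D; loses to E → score 3.
A: beats C and D; ties E; loses to B → score 2.5.
C: beats D; loses to E, B, and A → score 1.
D: loses to E, B, A, and C → score 0.
E has the best pairwise record.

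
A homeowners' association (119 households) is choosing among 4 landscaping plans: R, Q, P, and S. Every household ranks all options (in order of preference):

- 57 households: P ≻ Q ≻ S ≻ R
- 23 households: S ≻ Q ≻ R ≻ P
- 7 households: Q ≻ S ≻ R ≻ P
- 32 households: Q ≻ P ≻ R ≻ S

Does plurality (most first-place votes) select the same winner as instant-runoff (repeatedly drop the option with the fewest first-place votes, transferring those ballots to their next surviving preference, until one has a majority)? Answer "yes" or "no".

no

Plurality — first-place votes: R 0, Q 39, P 57, S 23. Winner: P.
Instant-runoff — R1 R 0, Q 39, P 57, S 23 (R out); R2 Q 39, P 57, S 23 (S out); R3 Q 62, P 57 (Q winner). Winner: Q.
The two methods disagree.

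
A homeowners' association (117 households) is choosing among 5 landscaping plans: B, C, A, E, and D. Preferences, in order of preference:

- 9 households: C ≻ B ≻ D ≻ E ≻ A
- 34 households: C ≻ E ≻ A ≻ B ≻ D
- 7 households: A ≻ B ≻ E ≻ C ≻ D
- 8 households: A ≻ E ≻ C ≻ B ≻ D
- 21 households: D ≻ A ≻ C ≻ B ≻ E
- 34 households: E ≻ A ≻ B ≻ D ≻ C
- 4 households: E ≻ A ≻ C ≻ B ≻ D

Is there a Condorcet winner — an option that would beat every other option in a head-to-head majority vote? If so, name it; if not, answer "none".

none

Checking pairwise contests:
C beats B 76–41.
A beats C 74–43.
E beats A 81–36.
C beats E 64–53.
B beats D 96–21.
Every option loses at least one head-to-head, so there is no Condorcet winner.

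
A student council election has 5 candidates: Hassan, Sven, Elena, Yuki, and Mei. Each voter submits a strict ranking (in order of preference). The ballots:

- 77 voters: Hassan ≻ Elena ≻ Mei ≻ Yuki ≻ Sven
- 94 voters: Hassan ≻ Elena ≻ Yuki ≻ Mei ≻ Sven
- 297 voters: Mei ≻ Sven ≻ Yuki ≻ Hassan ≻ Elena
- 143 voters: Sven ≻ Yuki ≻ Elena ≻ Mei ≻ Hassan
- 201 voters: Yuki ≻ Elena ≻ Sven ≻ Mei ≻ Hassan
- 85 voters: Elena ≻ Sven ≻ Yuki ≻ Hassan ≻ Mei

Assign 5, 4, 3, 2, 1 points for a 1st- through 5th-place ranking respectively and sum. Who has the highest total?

Yuki

Hassan: 77·5 + 94·5 + 297·2 + 143·1 + 201·1 + 85·2 = 1963
Sven: 77·1 + 94·1 + 297·4 + 143·5 + 201·3 + 85·4 = 3017
Elena: 77·4 + 94·4 + 297·1 + 143·3 + 201·4 + 85·5 = 2639
Yuki: 77·2 + 94·3 + 297·3 + 143·4 + 201·5 + 85·3 = 3159
Mei: 77·3 + 94·2 + 297·5 + 143·2 + 201·2 + 85·1 = 2677
Yuki has the highest Borda score (3159).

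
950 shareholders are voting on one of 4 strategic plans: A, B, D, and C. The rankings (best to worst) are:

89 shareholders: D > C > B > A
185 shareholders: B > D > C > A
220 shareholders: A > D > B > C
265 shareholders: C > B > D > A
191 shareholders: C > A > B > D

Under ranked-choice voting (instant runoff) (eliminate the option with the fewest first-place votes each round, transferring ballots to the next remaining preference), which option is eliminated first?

Round 1: A 220, B 185, D 89, C 456. Eliminate D.

D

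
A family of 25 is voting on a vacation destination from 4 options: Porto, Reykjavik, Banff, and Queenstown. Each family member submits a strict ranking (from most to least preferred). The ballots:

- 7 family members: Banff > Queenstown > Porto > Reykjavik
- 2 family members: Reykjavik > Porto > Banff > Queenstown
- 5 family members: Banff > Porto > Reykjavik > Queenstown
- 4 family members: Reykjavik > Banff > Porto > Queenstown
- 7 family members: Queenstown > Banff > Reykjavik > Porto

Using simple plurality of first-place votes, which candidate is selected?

Banff

First-place votes: Porto 0, Reykjavik 6, Banff 12, Queenstown 7.
Banff has the most first-place votes.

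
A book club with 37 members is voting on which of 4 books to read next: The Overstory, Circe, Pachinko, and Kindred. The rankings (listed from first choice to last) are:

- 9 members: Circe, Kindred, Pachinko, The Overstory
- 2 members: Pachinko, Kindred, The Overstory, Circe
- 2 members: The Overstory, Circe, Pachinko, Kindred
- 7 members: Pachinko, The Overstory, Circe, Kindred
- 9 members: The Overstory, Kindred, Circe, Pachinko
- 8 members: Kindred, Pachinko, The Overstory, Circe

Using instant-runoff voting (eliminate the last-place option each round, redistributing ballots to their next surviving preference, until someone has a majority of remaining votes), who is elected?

Round 1: The Overstory 11, Circe 9, Pachinko 9, Kindred 8. Eliminate Kindred.
Round 2: The Overstory 11, Circe 9, Pachinko 17. Eliminate Circe.
Round 3: The Overstory 11, Pachinko 26. Pachinko has a majority.

Pachinko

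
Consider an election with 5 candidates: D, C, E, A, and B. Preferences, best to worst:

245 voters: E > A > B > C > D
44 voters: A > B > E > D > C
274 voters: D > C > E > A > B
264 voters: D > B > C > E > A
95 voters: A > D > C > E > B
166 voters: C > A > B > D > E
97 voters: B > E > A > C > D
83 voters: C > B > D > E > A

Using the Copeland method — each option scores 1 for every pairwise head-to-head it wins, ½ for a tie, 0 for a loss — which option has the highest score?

D: beats C and E; loses to A and B → score 2.
C: beats E and A; loses to D and B → score 2.
E: beats A; loses to D, C, and B → score 1.
A: beats D and B; loses to C and E → score 2.
B: beats D, C, and E; loses to A → score 3.
B has the best pairwise record.

B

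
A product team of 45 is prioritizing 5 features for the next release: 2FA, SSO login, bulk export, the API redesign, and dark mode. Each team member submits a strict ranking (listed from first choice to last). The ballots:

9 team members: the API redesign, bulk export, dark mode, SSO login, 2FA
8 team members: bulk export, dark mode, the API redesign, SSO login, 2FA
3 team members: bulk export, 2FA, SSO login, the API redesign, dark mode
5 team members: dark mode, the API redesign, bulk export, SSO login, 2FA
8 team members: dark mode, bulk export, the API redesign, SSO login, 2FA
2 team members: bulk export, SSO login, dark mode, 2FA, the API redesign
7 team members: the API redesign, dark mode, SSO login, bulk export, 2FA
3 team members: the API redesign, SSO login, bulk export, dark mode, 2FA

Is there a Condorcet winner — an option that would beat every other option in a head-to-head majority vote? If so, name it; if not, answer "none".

none

Checking pairwise contests:
SSO login beats 2FA 42–3.
bulk export beats SSO login 35–10.
the API redesign beats bulk export 24–21.
dark mode beats the API redesign 23–22.
bulk export beats dark mode 25–20.
Every option loses at least one head-to-head, so there is no Condorcet winner.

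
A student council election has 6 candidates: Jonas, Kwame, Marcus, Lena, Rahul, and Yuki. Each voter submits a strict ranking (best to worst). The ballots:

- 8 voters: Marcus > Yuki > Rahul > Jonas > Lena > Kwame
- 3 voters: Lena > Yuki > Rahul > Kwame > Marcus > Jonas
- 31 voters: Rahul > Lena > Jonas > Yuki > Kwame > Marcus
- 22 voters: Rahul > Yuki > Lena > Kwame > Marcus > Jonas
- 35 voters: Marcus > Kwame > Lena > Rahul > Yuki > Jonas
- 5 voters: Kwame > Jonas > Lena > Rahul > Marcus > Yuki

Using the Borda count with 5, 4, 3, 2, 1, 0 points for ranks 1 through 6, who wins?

Rahul

Jonas: 8·2 + 3·0 + 31·3 + 22·0 + 35·0 + 5·4 = 129
Kwame: 8·0 + 3·2 + 31·1 + 22·2 + 35·4 + 5·5 = 246
Marcus: 8·5 + 3·1 + 31·0 + 22·1 + 35·5 + 5·1 = 245
Lena: 8·1 + 3·5 + 31·4 + 22·3 + 35·3 + 5·3 = 333
Rahul: 8·3 + 3·3 + 31·5 + 22·5 + 35·2 + 5·2 = 378
Yuki: 8·4 + 3·4 + 31·2 + 22·4 + 35·1 + 5·0 = 229
Rahul has the highest Borda score (378).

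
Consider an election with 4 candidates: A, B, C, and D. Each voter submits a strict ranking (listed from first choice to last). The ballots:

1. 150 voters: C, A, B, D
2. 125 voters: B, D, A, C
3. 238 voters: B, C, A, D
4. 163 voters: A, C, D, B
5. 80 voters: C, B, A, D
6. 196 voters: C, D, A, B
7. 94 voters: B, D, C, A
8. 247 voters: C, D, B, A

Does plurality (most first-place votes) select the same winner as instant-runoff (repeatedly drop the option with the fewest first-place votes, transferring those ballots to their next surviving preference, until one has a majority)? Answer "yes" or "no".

Plurality — first-place votes: A 163, B 457, C 673, D 0. Winner: C.
Instant-runoff — R1 A 163, B 457, C 673, D 0 (C winner). Winner: C.
The two methods agree.

yes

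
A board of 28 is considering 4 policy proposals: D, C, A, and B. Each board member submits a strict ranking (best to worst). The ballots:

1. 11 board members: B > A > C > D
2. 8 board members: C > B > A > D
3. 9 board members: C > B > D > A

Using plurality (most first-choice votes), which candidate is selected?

C

First-place votes: D 0, C 17, A 0, B 11.
C has the most first-place votes.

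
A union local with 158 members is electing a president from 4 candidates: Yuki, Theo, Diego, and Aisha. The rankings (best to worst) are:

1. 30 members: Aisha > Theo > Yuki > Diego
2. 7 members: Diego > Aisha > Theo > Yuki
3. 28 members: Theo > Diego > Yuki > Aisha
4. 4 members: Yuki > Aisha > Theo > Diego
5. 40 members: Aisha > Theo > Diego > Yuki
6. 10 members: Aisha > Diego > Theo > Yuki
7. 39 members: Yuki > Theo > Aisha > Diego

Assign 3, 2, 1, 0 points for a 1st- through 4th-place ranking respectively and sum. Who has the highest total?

Yuki: 30·1 + 7·0 + 28·1 + 4·3 + 40·0 + 10·0 + 39·3 = 187
Theo: 30·2 + 7·1 + 28·3 + 4·1 + 40·2 + 10·1 + 39·2 = 323
Diego: 30·0 + 7·3 + 28·2 + 4·0 + 40·1 + 10·2 + 39·0 = 137
Aisha: 30·3 + 7·2 + 28·0 + 4·2 + 40·3 + 10·3 + 39·1 = 301
Theo has the highest Borda score (323).

Theo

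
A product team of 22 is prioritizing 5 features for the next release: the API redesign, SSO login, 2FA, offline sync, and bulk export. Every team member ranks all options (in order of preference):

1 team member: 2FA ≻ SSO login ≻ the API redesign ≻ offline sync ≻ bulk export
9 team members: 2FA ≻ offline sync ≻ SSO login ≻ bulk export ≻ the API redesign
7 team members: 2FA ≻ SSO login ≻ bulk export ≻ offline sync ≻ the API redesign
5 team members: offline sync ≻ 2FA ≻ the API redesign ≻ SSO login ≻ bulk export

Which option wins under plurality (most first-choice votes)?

2FA

First-place votes: the API redesign 0, SSO login 0, 2FA 17, offline sync 5, bulk export 0.
2FA has the most first-place votes.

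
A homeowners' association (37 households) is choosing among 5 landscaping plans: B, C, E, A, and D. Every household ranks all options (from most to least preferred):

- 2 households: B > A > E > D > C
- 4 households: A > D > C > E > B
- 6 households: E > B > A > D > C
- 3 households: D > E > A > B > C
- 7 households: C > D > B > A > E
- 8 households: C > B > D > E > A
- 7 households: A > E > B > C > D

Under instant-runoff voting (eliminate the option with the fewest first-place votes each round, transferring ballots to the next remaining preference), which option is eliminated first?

B

Round 1: B 2, C 15, E 6, A 11, D 3. Eliminate B.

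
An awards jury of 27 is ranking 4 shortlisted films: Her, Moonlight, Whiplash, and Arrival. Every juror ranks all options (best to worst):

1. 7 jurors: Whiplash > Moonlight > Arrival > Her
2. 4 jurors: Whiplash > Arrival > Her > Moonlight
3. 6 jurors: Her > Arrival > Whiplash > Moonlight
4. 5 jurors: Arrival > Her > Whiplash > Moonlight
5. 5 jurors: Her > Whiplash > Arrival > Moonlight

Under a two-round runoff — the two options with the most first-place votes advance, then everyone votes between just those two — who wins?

Her

Round 1 first-place votes: Her 11, Moonlight 0, Whiplash 11, Arrival 5.
Whiplash and Her advance.
Runoff: Whiplash is preferred to Her by 11 voters; Her by 16.
Her wins the runoff.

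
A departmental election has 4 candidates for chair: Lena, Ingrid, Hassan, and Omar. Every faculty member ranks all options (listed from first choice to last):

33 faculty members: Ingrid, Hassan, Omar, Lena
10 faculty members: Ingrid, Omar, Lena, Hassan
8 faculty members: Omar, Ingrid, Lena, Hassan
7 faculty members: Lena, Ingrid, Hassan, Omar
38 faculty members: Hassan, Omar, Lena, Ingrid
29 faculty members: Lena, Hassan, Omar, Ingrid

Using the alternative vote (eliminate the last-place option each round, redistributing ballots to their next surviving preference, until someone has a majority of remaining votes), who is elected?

Hassan

Round 1: Lena 36, Ingrid 43, Hassan 38, Omar 8. Eliminate Omar.
Round 2: Lena 36, Ingrid 51, Hassan 38. Eliminate Lena.
Round 3: Ingrid 58, Hassan 67. Hassan has a majority.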